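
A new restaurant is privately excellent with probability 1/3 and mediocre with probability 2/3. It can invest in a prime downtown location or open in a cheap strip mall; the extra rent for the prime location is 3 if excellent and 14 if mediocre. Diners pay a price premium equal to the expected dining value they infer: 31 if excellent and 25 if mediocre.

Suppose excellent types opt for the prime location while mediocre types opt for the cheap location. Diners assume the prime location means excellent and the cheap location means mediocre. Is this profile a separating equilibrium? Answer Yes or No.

Yes

Under these beliefs, the prime location earns price premium 31 and the cheap location earns price premium 25.
excellent: the prime location nets 31 − 3 = 28; the cheap location nets 25. excellent prefers the prime location.
mediocre: the prime location nets 31 − 14 = 17; the cheap location nets 25. mediocre prefers the cheap location.
Neither type deviates, so the separating profile is an equilibrium.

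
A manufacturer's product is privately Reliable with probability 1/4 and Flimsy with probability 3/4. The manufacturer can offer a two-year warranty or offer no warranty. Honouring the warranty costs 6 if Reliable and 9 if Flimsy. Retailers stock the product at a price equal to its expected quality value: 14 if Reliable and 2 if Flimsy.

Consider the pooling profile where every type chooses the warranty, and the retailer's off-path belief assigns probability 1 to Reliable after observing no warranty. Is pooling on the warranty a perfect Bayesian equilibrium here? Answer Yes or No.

No

On path, the retailer holds the prior and pays 1/4·14 + 3/4·2 = 5. Off path (no warranty), believing Reliable, it pays 14.
Reliable: the warranty nets 5 − 6 = -1; no warranty nets 14. Reliable would deviate.
Flimsy: the warranty nets 5 − 9 = -4; no warranty nets 14. Flimsy would deviate.
A type deviates, so pooling fails.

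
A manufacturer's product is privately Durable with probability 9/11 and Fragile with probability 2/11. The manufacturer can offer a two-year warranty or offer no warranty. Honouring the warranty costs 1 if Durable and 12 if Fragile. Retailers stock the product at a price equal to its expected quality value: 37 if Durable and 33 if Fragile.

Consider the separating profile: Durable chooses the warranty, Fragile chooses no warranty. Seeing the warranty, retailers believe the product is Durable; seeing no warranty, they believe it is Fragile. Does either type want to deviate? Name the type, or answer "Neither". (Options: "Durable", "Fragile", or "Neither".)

The warranty pays 37; no warranty pays 33.
Durable: assigned the warranty, nets 37 − 1 = 36; deviating to no warranty nets 33.
Fragile: assigned no warranty, nets 33; deviating to the warranty nets 37 − 12 = 25.
Both types strictly prefer their assigned action; no profitable deviation.

Neither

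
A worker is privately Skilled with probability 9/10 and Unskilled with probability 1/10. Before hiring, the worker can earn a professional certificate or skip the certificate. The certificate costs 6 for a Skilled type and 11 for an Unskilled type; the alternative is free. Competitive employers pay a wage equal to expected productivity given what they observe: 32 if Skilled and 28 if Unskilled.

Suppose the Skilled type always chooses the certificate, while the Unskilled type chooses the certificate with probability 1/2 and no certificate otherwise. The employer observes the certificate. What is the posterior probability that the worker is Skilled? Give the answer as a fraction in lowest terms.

18/19

P(the certificate) = (9/10)·1 + (1/10)·(1/2) = 19/20.
By Bayes' rule, P(Skilled | the certificate) = (9/10) / (19/20) = 18/19.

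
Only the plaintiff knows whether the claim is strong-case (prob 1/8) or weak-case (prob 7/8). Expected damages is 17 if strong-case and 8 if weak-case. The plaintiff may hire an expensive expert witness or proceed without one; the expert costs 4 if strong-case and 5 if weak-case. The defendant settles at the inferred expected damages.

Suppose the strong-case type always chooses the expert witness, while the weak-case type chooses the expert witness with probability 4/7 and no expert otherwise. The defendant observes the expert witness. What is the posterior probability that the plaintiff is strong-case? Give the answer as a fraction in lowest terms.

1/5

P(the expert witness) = (1/8)·1 + (7/8)·(4/7) = 5/8.
By Bayes' rule, P(strong-case | the expert witness) = (1/8) / (5/8) = 1/5.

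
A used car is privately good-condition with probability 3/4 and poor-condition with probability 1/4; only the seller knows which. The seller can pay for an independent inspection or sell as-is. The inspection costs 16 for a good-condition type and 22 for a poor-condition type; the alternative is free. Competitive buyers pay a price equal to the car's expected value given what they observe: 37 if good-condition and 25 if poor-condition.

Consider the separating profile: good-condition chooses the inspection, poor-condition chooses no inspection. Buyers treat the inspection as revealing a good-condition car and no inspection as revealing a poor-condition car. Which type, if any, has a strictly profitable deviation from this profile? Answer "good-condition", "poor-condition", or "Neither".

The inspection pays 37; no inspection pays 25.
good-condition: assigned the inspection, nets 37 − 16 = 21; deviating to no inspection nets 25.
poor-condition: assigned no inspection, nets 25; deviating to the inspection nets 37 − 22 = 15.
The good-condition type gains 4 by deviating.

good-condition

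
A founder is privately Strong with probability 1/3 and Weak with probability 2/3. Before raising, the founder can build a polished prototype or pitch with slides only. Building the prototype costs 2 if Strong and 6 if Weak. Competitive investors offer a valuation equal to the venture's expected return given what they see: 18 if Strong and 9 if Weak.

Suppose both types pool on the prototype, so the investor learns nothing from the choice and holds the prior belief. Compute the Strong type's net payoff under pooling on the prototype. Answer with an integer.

Pooled valuation = 1/3·18 + 2/3·9 = 12.
Strong pays cost 2 for the prototype, so net payoff = 12 − 2 = 10.

10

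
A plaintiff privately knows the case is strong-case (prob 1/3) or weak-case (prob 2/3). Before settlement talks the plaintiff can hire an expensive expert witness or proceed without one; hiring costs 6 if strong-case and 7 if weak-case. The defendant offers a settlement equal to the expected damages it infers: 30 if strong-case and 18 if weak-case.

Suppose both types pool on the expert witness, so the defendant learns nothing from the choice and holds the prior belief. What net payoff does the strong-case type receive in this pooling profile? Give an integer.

16

Pooled settlement = 1/3·30 + 2/3·18 = 22.
strong-case pays cost 6 for the expert witness, so net payoff = 22 − 6 = 16.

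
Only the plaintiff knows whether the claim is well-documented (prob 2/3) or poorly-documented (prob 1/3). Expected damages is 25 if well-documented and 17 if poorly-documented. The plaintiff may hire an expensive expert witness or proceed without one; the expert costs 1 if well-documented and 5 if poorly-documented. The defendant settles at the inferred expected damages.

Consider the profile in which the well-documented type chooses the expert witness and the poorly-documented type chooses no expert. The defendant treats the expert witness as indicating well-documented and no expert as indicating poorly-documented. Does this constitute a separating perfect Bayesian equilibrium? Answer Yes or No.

No

Under these beliefs, the expert witness earns settlement 25 and no expert earns settlement 17.
well-documented: the expert witness nets 25 − 1 = 24; no expert nets 17. well-documented prefers the expert witness.
poorly-documented: the expert witness nets 25 − 5 = 20; no expert nets 17. poorly-documented would deviate to the expert witness.
poorly-documented has a profitable deviation, so the profile is not an equilibrium.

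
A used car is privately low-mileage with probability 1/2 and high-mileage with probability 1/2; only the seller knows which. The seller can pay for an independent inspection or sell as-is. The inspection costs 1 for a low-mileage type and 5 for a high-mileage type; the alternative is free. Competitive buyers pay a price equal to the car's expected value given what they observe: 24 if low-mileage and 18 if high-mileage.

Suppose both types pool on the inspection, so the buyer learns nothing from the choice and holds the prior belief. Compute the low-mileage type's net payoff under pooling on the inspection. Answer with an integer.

20

Pooled price = 1/2·24 + 1/2·18 = 21.
low-mileage pays cost 1 for the inspection, so net payoff = 21 − 1 = 20.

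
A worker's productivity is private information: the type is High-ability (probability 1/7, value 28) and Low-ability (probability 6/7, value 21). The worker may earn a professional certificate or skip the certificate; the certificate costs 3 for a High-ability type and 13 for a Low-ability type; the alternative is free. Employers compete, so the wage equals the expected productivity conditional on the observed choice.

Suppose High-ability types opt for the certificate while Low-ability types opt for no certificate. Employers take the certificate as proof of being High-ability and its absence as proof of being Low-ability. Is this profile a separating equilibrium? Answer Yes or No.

Under these beliefs, the certificate earns wage 28 and no certificate earns wage 21.
High-ability: the certificate nets 28 − 3 = 25; no certificate nets 21. High-ability prefers the certificate.
Low-ability: the certificate nets 28 − 13 = 15; no certificate nets 21. Low-ability prefers no certificate.
Neither type deviates, so the separating profile is an equilibrium.

Yes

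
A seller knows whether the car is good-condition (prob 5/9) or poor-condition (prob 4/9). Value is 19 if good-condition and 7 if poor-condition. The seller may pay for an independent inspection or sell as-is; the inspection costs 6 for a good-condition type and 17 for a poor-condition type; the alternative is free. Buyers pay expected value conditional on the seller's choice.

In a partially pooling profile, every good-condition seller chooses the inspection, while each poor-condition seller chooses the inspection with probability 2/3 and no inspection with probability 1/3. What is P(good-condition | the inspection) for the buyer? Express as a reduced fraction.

P(the inspection) = (5/9)·1 + (4/9)·(2/3) = 23/27.
By Bayes' rule, P(good-condition | the inspection) = (5/9) / (23/27) = 15/23.

15/23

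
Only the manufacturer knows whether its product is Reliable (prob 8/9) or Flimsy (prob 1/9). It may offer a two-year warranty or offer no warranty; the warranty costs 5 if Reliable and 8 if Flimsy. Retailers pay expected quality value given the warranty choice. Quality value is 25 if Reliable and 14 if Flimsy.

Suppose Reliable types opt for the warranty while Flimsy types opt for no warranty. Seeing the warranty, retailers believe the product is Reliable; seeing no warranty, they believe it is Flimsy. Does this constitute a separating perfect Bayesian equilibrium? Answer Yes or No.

No

Under these beliefs, the warranty earns price 25 and no warranty earns price 14.
Reliable: the warranty nets 25 − 5 = 20; no warranty nets 14. Reliable prefers the warranty.
Flimsy: the warranty nets 25 − 8 = 17; no warranty nets 14. Flimsy would deviate to the warranty.
Flimsy has a profitable deviation, so the profile is not an equilibrium.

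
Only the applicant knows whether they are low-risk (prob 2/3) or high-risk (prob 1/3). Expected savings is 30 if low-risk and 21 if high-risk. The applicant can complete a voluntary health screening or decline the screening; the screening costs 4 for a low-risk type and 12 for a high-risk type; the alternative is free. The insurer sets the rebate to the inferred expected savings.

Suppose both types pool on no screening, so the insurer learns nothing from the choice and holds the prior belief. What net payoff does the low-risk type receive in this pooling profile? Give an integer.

Pooled rebate = 2/3·30 + 1/3·21 = 27.
low-risk pays no cost for no screening, so net payoff = 27.

27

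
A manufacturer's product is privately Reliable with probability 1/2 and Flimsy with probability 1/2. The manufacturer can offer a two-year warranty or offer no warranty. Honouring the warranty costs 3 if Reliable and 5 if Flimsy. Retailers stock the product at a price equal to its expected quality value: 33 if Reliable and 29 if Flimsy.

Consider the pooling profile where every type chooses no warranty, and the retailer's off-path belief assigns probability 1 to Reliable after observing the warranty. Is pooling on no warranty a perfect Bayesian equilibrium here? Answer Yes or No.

On path, the retailer holds the prior and pays 1/2·33 + 1/2·29 = 31. Off path (the warranty), believing Reliable, it pays 33.
Reliable: no warranty nets 31; the warranty nets 33 − 3 = 30. Reliable stays.
Flimsy: no warranty nets 31; the warranty nets 33 − 5 = 28. Flimsy stays.
No type deviates, so pooling is sustained.

Yes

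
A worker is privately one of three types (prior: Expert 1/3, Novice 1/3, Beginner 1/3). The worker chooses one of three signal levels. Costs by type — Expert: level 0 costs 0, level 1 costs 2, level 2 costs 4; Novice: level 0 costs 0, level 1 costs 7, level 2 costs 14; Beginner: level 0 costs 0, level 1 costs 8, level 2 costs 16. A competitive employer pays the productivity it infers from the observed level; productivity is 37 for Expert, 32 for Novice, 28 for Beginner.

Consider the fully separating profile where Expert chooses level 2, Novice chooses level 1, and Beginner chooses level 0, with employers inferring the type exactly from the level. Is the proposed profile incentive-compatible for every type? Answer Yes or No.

Separating wages: level 2 → 37, level 1 → 32, level 0 → 28.
Expert (assigned level 2): level 0: 28 − 0 = 28; level 1: 32 − 2 = 30; level 2: 37 − 4 = 33. Expert stays.
Novice (assigned level 1): level 0: 28 − 0 = 28; level 1: 32 − 7 = 25; level 2: 37 − 14 = 23. Novice prefers level 0.
Beginner (assigned level 0): level 0: 28 − 0 = 28; level 1: 32 − 8 = 24; level 2: 37 − 16 = 21. Beginner stays.
At least one type deviates; the separating profile fails.

No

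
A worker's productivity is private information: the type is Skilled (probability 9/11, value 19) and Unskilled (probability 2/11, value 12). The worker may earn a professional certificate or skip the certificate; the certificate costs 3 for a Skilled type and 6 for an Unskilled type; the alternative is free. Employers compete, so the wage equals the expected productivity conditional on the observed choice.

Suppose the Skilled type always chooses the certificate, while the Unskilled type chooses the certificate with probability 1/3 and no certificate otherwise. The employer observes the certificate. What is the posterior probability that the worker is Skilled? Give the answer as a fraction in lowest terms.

P(the certificate) = (9/11)·1 + (2/11)·(1/3) = 29/33.
By Bayes' rule, P(Skilled | the certificate) = (9/11) / (29/33) = 27/29.

27/29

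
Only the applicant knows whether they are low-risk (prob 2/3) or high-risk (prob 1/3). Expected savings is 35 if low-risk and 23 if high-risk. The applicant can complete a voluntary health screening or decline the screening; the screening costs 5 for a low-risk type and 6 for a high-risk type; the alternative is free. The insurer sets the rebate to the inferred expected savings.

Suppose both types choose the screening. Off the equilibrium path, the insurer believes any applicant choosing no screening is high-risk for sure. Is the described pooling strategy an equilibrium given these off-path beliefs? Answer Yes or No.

On path, the insurer holds the prior and pays 2/3·35 + 1/3·23 = 31. Off path (no screening), believing high-risk, it pays 23.
low-risk: the screening nets 31 − 5 = 26; no screening nets 23. low-risk stays.
high-risk: the screening nets 31 − 6 = 25; no screening nets 23. high-risk stays.
No type deviates, so pooling is sustained.

Yes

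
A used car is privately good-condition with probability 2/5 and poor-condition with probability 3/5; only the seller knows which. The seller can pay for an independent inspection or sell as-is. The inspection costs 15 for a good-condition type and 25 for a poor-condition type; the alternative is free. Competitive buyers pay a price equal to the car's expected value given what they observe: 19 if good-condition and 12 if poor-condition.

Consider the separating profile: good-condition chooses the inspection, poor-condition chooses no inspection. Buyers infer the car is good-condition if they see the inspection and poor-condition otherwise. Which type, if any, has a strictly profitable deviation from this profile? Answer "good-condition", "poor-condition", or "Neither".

good-condition

The inspection pays 19; no inspection pays 12.
good-condition: assigned the inspection, nets 19 − 15 = 4; deviating to no inspection nets 12.
poor-condition: assigned no inspection, nets 12; deviating to the inspection nets 19 − 25 = -6.
The good-condition type gains 8 by deviating.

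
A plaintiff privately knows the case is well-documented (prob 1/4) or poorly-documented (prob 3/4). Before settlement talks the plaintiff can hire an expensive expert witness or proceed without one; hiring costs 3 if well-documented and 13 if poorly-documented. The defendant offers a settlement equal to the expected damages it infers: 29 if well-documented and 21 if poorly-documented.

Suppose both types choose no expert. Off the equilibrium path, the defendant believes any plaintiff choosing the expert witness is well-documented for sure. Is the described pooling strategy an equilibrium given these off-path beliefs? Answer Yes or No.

On path, the defendant holds the prior and pays 1/4·29 + 3/4·21 = 23. Off path (the expert witness), believing well-documented, it pays 29.
well-documented: no expert nets 23; the expert witness nets 29 − 3 = 26. well-documented would deviate.
poorly-documented: no expert nets 23; the expert witness nets 29 − 13 = 16. poorly-documented stays.
A type deviates, so pooling fails.

No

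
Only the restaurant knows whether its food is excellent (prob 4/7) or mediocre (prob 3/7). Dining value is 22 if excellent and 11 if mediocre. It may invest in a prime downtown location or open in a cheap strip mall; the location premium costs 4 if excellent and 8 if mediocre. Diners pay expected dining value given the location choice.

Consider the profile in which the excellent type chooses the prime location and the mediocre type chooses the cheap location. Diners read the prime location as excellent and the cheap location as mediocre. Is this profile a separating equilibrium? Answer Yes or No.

No

Under these beliefs, the prime location earns price premium 22 and the cheap location earns price premium 11.
excellent: the prime location nets 22 − 4 = 18; the cheap location nets 11. excellent prefers the prime location.
mediocre: the prime location nets 22 − 8 = 14; the cheap location nets 11. mediocre would deviate to the prime location.
mediocre has a profitable deviation, so the profile is not an equilibrium.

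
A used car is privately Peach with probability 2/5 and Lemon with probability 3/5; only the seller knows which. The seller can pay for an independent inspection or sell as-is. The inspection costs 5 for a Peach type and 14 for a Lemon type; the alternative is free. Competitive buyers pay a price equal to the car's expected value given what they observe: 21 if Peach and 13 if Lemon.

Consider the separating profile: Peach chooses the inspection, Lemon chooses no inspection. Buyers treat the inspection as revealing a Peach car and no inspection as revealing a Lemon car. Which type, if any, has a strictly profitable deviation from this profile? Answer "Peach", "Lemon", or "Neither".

Neither

The inspection pays 21; no inspection pays 13.
Peach: assigned the inspection, nets 21 − 5 = 16; deviating to no inspection nets 13.
Lemon: assigned no inspection, nets 13; deviating to the inspection nets 21 − 14 = 7.
Both types strictly prefer their assigned action; no profitable deviation.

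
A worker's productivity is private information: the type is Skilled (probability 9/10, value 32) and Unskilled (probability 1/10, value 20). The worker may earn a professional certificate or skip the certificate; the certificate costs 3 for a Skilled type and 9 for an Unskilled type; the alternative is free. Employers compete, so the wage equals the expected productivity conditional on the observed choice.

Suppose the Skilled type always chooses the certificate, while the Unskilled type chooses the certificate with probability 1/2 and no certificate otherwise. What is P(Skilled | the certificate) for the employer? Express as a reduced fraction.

18/19

P(the certificate) = (9/10)·1 + (1/10)·(1/2) = 19/20.
By Bayes' rule, P(Skilled | the certificate) = (9/10) / (19/20) = 18/19.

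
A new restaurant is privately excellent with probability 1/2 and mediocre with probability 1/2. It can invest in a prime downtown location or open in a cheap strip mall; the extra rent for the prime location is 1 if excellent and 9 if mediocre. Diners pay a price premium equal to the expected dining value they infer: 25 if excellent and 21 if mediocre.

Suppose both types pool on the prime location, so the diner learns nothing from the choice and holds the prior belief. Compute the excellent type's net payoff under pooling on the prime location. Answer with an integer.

22

Pooled price premium = 1/2·25 + 1/2·21 = 23.
excellent pays cost 1 for the prime location, so net payoff = 23 − 1 = 22.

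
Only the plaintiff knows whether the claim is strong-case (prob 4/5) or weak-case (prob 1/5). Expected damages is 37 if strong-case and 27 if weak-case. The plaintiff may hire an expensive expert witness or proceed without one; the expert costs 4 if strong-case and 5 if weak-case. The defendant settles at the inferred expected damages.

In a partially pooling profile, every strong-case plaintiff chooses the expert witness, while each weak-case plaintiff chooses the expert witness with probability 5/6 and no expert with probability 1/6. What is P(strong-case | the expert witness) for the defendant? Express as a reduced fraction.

24/29

P(the expert witness) = (4/5)·1 + (1/5)·(5/6) = 29/30.
By Bayes' rule, P(strong-case | the expert witness) = (4/5) / (29/30) = 24/29.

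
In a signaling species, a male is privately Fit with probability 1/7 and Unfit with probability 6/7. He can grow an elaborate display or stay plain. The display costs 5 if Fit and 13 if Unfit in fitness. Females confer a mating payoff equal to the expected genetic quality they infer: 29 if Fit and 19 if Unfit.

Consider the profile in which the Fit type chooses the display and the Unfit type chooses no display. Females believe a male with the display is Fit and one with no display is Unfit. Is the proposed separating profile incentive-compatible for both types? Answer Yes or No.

Under these beliefs, the display earns mating payoff 29 and no display earns mating payoff 19.
Fit: the display nets 29 − 5 = 24; no display nets 19. Fit prefers the display.
Unfit: the display nets 29 − 13 = 16; no display nets 19. Unfit prefers no display.
Neither type deviates, so the separating profile is an equilibrium.

Yes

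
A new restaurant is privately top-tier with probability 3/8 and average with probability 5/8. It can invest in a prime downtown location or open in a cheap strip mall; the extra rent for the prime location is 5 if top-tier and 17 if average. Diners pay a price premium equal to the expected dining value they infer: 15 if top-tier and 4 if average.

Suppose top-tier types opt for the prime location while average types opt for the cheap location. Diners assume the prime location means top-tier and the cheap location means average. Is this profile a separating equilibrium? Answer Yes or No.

Under these beliefs, the prime location earns price premium 15 and the cheap location earns price premium 4.
top-tier: the prime location nets 15 − 5 = 10; the cheap location nets 4. top-tier prefers the prime location.
average: the prime location nets 15 − 17 = -2; the cheap location nets 4. average prefers the cheap location.
Neither type deviates, so the separating profile is an equilibrium.

Yes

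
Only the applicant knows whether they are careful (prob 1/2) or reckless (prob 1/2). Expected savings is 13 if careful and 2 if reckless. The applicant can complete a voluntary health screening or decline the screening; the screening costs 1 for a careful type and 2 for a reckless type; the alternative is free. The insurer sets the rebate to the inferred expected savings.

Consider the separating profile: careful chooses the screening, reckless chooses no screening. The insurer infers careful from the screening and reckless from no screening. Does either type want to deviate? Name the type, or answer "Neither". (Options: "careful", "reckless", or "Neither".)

The screening pays 13; no screening pays 2.
careful: assigned the screening, nets 13 − 1 = 12; deviating to no screening nets 2.
reckless: assigned no screening, nets 2; deviating to the screening nets 13 − 2 = 11.
The reckless type gains 9 by deviating.

reckless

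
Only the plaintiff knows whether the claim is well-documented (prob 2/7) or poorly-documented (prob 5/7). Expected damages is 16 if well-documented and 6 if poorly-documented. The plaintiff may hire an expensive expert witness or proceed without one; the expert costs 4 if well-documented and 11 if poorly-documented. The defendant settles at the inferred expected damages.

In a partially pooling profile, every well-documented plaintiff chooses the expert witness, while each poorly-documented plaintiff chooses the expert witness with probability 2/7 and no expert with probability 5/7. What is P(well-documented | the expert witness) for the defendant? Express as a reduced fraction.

P(the expert witness) = (2/7)·1 + (5/7)·(2/7) = 24/49.
By Bayes' rule, P(well-documented | the expert witness) = (2/7) / (24/49) = 7/12.

7/12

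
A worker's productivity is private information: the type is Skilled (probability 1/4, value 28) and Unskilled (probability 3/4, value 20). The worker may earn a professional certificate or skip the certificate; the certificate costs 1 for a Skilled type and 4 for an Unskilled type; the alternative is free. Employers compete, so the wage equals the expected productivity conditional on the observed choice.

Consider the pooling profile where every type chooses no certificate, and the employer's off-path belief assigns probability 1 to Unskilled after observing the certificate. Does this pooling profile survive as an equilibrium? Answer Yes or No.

On path, the employer holds the prior and pays 1/4·28 + 3/4·20 = 22. Off path (the certificate), believing Unskilled, it pays 20.
Skilled: no certificate nets 22; the certificate nets 20 − 1 = 19. Skilled stays.
Unskilled: no certificate nets 22; the certificate nets 20 − 4 = 16. Unskilled stays.
No type deviates, so pooling is sustained.

Yes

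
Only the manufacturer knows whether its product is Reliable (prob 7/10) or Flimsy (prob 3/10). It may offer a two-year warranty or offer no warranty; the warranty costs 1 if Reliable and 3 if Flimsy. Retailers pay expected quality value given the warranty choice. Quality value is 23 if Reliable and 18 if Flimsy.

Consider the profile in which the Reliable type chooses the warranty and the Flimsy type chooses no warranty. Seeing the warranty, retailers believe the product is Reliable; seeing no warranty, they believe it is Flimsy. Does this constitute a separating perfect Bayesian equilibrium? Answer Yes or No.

Under these beliefs, the warranty earns price 23 and no warranty earns price 18.
Reliable: the warranty nets 23 − 1 = 22; no warranty nets 18. Reliable prefers the warranty.
Flimsy: the warranty nets 23 − 3 = 20; no warranty nets 18. Flimsy would deviate to the warranty.
Flimsy has a profitable deviation, so the profile is not an equilibrium.

No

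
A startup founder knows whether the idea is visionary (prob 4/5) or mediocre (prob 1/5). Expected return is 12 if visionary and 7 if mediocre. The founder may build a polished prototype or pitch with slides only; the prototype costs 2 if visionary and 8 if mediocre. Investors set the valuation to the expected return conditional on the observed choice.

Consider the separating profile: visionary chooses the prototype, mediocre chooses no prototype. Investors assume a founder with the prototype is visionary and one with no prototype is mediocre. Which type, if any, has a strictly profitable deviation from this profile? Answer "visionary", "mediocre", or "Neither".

The prototype pays 12; no prototype pays 7.
visionary: assigned the prototype, nets 12 − 2 = 10; deviating to no prototype nets 7.
mediocre: assigned no prototype, nets 7; deviating to the prototype nets 12 − 8 = 4.
Both types strictly prefer their assigned action; no profitable deviation.

Neither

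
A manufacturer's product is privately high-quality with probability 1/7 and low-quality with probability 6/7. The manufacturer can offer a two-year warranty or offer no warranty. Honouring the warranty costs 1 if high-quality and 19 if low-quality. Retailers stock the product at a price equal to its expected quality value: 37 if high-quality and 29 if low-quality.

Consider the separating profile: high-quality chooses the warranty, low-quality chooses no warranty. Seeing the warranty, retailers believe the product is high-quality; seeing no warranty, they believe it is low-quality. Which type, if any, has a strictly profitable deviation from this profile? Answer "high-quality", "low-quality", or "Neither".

Neither

The warranty pays 37; no warranty pays 29.
high-quality: assigned the warranty, nets 37 − 1 = 36; deviating to no warranty nets 29.
low-quality: assigned no warranty, nets 29; deviating to the warranty nets 37 − 19 = 18.
Both types strictly prefer their assigned action; no profitable deviation.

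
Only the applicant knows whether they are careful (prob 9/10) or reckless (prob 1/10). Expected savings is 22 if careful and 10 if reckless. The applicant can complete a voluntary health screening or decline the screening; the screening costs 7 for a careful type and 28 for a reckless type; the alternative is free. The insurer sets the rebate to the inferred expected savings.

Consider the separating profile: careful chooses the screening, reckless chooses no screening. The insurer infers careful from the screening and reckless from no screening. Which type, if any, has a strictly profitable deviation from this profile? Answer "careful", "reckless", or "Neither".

The screening pays 22; no screening pays 10.
careful: assigned the screening, nets 22 − 7 = 15; deviating to no screening nets 10.
reckless: assigned no screening, nets 10; deviating to the screening nets 22 − 28 = -6.
Both types strictly prefer their assigned action; no profitable deviation.

Neither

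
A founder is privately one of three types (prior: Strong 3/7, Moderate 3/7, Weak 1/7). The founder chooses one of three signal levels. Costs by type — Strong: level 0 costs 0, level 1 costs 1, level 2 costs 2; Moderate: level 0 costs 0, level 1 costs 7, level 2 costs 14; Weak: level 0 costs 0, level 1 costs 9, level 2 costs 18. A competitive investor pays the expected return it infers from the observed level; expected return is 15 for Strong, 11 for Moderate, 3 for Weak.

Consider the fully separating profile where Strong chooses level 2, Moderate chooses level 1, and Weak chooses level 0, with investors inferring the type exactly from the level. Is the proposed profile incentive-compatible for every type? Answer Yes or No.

Separating valuations: level 2 → 15, level 1 → 11, level 0 → 3.
Strong (assigned level 2): level 0: 3 − 0 = 3; level 1: 11 − 1 = 10; level 2: 15 − 2 = 13. Strong stays.
Moderate (assigned level 1): level 0: 3 − 0 = 3; level 1: 11 − 7 = 4; level 2: 15 − 14 = 1. Moderate stays.
Weak (assigned level 0): level 0: 3 − 0 = 3; level 1: 11 − 9 = 2; level 2: 15 − 18 = -3. Weak stays.
Every type prefers its assigned level; separation holds.

Yes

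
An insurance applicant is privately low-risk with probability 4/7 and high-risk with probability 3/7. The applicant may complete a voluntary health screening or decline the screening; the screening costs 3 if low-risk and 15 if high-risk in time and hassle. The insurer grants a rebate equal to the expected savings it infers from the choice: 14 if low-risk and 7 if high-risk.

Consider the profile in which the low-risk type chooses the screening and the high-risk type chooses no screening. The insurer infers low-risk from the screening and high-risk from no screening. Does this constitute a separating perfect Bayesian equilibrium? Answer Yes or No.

Under these beliefs, the screening earns rebate 14 and no screening earns rebate 7.
low-risk: the screening nets 14 − 3 = 11; no screening nets 7. low-risk prefers the screening.
high-risk: the screening nets 14 − 15 = -1; no screening nets 7. high-risk prefers no screening.
Neither type deviates, so the separating profile is an equilibrium.

Yes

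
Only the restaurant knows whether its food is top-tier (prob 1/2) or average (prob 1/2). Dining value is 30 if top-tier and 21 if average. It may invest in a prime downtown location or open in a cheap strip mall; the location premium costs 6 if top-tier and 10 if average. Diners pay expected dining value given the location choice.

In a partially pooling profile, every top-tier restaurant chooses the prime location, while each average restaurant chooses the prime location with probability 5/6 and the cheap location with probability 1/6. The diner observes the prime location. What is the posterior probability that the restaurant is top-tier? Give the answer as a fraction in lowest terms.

6/11

P(the prime location) = (1/2)·1 + (1/2)·(5/6) = 11/12.
By Bayes' rule, P(top-tier | the prime location) = (1/2) / (11/12) = 6/11.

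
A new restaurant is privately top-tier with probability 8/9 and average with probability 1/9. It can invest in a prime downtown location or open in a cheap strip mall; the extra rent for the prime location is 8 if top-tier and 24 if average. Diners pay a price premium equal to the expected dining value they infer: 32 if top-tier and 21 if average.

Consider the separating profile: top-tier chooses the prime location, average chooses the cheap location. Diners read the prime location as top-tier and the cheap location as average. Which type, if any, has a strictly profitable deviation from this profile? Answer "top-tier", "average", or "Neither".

The prime location pays 32; the cheap location pays 21.
top-tier: assigned the prime location, nets 32 − 8 = 24; deviating to the cheap location nets 21.
average: assigned the cheap location, nets 21; deviating to the prime location nets 32 − 24 = 8.
Both types strictly prefer their assigned action; no profitable deviation.

Neither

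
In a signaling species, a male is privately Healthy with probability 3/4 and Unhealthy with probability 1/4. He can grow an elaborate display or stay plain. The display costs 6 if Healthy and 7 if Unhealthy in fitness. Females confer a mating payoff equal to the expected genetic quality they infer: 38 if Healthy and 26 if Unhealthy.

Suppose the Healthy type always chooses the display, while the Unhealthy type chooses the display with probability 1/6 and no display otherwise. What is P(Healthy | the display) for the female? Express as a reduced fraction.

18/19

P(the display) = (3/4)·1 + (1/4)·(1/6) = 19/24.
By Bayes' rule, P(Healthy | the display) = (3/4) / (19/24) = 18/19.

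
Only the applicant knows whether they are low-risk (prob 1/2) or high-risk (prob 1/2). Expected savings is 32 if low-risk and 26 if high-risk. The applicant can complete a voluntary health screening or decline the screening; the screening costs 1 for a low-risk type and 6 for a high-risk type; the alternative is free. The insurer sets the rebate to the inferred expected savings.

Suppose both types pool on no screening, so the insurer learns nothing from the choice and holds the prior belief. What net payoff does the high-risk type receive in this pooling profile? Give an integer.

Pooled rebate = 1/2·32 + 1/2·26 = 29.
high-risk pays no cost for no screening, so net payoff = 29.

29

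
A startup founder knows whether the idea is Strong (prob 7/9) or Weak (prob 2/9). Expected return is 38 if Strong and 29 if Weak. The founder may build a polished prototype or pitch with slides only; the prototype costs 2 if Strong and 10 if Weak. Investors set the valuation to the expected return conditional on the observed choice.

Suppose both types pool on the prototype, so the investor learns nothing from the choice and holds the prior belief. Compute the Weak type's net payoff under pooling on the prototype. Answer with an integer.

Pooled valuation = 7/9·38 + 2/9·29 = 36.
Weak pays cost 10 for the prototype, so net payoff = 36 − 10 = 26.

26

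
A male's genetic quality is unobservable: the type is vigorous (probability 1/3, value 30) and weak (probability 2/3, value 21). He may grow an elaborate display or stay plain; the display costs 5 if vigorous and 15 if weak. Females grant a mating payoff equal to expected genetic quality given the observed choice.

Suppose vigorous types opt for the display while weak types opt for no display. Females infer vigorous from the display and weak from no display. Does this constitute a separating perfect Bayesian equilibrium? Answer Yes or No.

Yes

Under these beliefs, the display earns mating payoff 30 and no display earns mating payoff 21.
vigorous: the display nets 30 − 5 = 25; no display nets 21. vigorous prefers the display.
weak: the display nets 30 − 15 = 15; no display nets 21. weak prefers no display.
Neither type deviates, so the separating profile is an equilibrium.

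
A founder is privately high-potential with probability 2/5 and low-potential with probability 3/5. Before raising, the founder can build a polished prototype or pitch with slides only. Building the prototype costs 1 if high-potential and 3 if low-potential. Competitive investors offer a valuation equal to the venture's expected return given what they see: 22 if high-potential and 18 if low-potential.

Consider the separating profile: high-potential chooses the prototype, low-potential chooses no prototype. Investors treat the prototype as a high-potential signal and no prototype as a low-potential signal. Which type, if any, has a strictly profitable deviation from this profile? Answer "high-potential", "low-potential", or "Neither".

low-potential

The prototype pays 22; no prototype pays 18.
high-potential: assigned the prototype, nets 22 − 1 = 21; deviating to no prototype nets 18.
low-potential: assigned no prototype, nets 18; deviating to the prototype nets 22 − 3 = 19.
The low-potential type gains 1 by deviating.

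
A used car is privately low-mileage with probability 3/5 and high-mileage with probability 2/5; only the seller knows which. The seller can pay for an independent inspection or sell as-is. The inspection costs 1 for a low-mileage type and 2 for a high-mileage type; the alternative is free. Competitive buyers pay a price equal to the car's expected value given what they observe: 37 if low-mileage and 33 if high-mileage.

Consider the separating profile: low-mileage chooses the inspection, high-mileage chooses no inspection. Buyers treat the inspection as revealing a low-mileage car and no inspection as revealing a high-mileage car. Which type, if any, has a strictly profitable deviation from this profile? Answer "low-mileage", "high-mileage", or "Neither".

The inspection pays 37; no inspection pays 33.
low-mileage: assigned the inspection, nets 37 − 1 = 36; deviating to no inspection nets 33.
high-mileage: assigned no inspection, nets 33; deviating to the inspection nets 37 − 2 = 35.
The high-mileage type gains 2 by deviating.

high-mileage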